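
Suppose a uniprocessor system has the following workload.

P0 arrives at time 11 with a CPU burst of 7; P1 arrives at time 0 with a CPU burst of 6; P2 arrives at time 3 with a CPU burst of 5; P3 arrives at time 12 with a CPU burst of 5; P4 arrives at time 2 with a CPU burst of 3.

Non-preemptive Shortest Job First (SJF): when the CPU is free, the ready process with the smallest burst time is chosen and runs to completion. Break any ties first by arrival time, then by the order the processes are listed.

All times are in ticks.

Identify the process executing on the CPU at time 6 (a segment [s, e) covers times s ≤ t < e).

Gantt: | P1 0-6 | P4 6-9 | P2 9-14 | P3 14-19 | P0 19-26 |
Completion: P0=26  P1=6  P2=14  P3=19  P4=9
Turnaround (C−A): P0=15  P1=6  P2=11  P3=7  P4=7

P4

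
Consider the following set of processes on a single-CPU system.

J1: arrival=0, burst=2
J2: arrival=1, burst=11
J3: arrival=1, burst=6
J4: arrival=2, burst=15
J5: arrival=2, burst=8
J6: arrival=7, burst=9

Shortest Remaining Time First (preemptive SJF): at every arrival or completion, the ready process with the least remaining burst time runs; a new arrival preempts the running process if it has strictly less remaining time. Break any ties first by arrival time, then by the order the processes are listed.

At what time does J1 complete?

2

Timeline: | J1 0-2 | J3 2-8 | J5 8-16 | J6 16-25 | J2 25-36 | J4 36-51 |
Completion: J1=2  J2=36  J3=8  J4=51  J5=16  J6=25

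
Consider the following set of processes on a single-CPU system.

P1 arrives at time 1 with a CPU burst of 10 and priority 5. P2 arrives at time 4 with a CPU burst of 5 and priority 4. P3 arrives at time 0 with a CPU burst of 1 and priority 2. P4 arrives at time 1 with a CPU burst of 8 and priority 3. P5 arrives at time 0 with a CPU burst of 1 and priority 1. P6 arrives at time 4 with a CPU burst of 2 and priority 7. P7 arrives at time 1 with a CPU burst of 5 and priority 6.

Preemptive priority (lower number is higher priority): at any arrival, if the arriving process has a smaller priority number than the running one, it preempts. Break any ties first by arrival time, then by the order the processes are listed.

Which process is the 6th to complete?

P7

Schedule: | P5 0-1 | P3 1-2 | P4 2-10 | P2 10-15 | P1 15-25 | P7 25-30 | P6 30-32 |
Completion: P1=25  P2=15  P3=2  P4=10  P5=1  P6=32  P7=30
Turnaround (C−A): P1=24  P2=11  P3=2  P4=9  P5=1  P6=28  P7=29
Finish order: P5 → P3 → P4 → P2 → P1 → P7 → P6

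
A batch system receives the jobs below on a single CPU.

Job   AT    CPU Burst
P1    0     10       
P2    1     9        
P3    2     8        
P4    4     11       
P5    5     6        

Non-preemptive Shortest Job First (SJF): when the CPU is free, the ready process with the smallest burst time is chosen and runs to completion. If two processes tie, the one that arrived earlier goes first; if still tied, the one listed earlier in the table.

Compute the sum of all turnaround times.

Schedule: | P1 0-10 | P5 10-16 | P3 16-24 | P2 24-33 | P4 33-44 |
Completion: P1=10  P2=33  P3=24  P4=44  P5=16
Turnaround = completion − arrival: P1=10, P2=32, P3=22, P4=40, P5=11
Total turnaround = 10 + 32 + 22 + 40 + 11 = 115

115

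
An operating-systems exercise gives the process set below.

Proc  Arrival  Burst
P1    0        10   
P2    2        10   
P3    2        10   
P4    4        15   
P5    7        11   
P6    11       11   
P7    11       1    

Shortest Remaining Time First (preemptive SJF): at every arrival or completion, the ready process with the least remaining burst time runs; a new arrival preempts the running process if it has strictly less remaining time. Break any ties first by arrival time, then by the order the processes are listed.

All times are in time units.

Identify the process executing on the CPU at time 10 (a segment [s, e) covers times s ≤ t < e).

P2

Timeline: | P1 0-10 | P2 10-11 | P7 11-12 | P2 12-21 | P3 21-31 | P5 31-42 | P6 42-53 | P4 53-68 |
Completion: P1=10  P2=21  P3=31  P4=68  P5=42  P6=53  P7=12
Turnaround (C−A): P1=10  P2=19  P3=29  P4=64  P5=35  P6=42  P7=1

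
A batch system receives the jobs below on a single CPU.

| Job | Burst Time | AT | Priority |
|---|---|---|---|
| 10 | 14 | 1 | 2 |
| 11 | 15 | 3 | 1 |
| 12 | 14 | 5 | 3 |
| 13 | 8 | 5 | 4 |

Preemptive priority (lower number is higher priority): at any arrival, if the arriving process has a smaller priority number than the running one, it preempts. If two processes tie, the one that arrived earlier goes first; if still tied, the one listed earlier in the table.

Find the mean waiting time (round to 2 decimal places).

19.75

Schedule: | idle 0-1 | 10 1-3 | 11 3-18 | 10 18-30 | 12 30-44 | 13 44-52 |
Completion: 10=30  11=18  12=44  13=52
Turnaround (C−A): 10=29  11=15  12=39  13=47
Waiting times: 10=15, 11=0, 12=25, 13=39
Average waiting = (15+0+25+39) / 4 = 79/4 = 19.75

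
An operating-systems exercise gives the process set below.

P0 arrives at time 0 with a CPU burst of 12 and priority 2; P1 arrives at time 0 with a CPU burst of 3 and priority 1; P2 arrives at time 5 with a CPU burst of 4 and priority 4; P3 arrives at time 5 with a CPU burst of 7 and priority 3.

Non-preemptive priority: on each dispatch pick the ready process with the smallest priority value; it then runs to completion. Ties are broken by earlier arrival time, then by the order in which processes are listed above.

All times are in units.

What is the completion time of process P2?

26

Gantt: | P1 0-3 | P0 3-15 | P3 15-22 | P2 22-26 |
Completion: P0=15  P1=3  P2=26  P3=22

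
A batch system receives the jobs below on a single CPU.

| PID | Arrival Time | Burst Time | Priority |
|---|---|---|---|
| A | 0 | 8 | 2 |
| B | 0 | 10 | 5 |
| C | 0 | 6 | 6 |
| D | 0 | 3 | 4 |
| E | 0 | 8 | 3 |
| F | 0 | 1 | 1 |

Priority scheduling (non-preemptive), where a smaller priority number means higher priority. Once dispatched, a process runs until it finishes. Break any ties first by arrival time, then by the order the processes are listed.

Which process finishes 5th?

Gantt: | F 0-1 | A 1-9 | E 9-17 | D 17-20 | B 20-30 | C 30-36 |
Completion: A=9  B=30  C=36  D=20  E=17  F=1
Turnaround (C−A): A=9  B=30  C=36  D=20  E=17  F=1
Finish order: F → A → E → D → B → C

B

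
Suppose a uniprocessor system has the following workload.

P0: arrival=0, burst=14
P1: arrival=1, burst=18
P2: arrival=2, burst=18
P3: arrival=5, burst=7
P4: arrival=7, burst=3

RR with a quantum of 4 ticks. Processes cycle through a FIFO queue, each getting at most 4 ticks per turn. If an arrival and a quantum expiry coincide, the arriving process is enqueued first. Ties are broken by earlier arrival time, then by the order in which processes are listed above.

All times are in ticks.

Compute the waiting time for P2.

40

Gantt: | P0 0-4 | P1 4-8 | P2 8-12 | P0 12-16 | P3 16-20 | P4 20-23 | P1 23-27 | P2 27-31 | P0 31-35 | P3 35-38 | P1 38-42 | P2 42-46 | P0 46-48 | P1 48-52 | P2 52-56 | P1 56-58 | P2 58-60 |
Completion: P0=48  P1=58  P2=60  P3=38  P4=23
Waiting(P2) = turnaround − burst = 58 − 18 = 40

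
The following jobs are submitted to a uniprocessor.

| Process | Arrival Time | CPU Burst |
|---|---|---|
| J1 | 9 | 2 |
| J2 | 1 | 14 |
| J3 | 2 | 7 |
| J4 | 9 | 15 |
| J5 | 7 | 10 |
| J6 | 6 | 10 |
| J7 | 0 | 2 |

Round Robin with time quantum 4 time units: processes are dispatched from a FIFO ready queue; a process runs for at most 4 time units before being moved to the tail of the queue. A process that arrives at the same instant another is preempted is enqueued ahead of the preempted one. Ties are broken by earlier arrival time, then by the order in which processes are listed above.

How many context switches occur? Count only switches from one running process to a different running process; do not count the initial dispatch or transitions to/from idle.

16

Schedule: | J7 0-2 | J2 2-6 | J3 6-10 | J6 10-14 | J2 14-18 | J5 18-22 | J1 22-24 | J4 24-28 | J3 28-31 | J6 31-35 | J2 35-39 | J5 39-43 | J4 43-47 | J6 47-49 | J2 49-51 | J5 51-53 | J4 53-60 |
Completion: J1=24  J2=51  J3=31  J4=60  J5=53  J6=49  J7=2
Turnaround (C−A): J1=15  J2=50  J3=29  J4=51  J5=46  J6=43  J7=2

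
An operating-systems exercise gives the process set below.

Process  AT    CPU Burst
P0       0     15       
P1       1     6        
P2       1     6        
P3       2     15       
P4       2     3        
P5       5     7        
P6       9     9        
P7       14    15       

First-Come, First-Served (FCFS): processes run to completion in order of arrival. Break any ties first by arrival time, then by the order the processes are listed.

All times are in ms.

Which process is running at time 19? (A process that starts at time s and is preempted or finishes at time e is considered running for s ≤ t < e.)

Gantt: | P0 0-15 | P1 15-21 | P2 21-27 | P3 27-42 | P4 42-45 | P5 45-52 | P6 52-61 | P7 61-76 |
Completion: P0=15  P1=21  P2=27  P3=42  P4=45  P5=52  P6=61  P7=76
Turnaround (C−A): P0=15  P1=20  P2=26  P3=40  P4=43  P5=47  P6=52  P7=62

P1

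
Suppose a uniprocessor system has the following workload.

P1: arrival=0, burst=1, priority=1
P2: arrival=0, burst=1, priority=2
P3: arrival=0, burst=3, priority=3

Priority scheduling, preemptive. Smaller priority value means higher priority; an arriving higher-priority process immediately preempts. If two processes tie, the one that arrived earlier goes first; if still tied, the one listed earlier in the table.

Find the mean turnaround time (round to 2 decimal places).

2.67

Timeline: | P1 0-1 | P2 1-2 | P3 2-5 |
Completion: P1=1  P2=2  P3=5
Turnaround times: P1=1, P2=2, P3=5
Average turnaround = (1+2+5) / 3 = 8/3 = 2.67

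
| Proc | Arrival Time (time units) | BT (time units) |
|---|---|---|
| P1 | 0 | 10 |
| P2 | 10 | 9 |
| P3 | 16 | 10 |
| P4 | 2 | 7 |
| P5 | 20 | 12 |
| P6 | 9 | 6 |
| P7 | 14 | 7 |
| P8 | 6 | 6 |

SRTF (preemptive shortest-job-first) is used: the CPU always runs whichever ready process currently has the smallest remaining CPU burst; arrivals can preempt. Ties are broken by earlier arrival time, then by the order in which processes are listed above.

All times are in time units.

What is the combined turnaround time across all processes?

199

Gantt: | P1 0-2 | P4 2-9 | P8 9-15 | P6 15-21 | P7 21-28 | P1 28-36 | P2 36-45 | P3 45-55 | P5 55-67 |
Completion: P1=36  P2=45  P3=55  P4=9  P5=67  P6=21  P7=28  P8=15
Turnaround (C−A): P1=36  P2=35  P3=39  P4=7  P5=47  P6=12  P7=14  P8=9
Turnaround = completion − arrival: P1=36, P2=35, P3=39, P4=7, P5=47, P6=12, P7=14, P8=9
Total turnaround = 36 + 35 + 39 + 7 + 47 + 12 + 14 + 9 = 199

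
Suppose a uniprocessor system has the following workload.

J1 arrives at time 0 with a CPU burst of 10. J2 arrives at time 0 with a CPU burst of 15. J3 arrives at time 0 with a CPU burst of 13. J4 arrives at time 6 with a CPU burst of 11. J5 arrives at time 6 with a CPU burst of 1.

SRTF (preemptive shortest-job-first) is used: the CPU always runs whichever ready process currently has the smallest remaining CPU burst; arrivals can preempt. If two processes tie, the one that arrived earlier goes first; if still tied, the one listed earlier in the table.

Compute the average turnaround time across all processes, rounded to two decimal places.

22.60

Gantt: | J1 0-6 | J5 6-7 | J1 7-11 | J4 11-22 | J3 22-35 | J2 35-50 |
Completion: J1=11  J2=50  J3=35  J4=22  J5=7
Turnaround (C−A): J1=11  J2=50  J3=35  J4=16  J5=1
Turnaround times: J1=11, J2=50, J3=35, J4=16, J5=1
Average turnaround = (11+50+35+16+1) / 5 = 113/5 = 22.60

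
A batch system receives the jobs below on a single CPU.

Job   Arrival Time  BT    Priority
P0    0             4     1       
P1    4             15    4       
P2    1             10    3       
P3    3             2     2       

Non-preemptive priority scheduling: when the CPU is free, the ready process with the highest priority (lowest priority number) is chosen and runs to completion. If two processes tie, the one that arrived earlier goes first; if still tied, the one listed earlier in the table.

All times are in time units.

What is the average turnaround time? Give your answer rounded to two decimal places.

Gantt: | P0 0-4 | P3 4-6 | P2 6-16 | P1 16-31 |
Completion: P0=4  P1=31  P2=16  P3=6
Turnaround times: P0=4, P1=27, P2=15, P3=3
Average turnaround = (4+27+15+3) / 4 = 49/4 = 12.25

12.25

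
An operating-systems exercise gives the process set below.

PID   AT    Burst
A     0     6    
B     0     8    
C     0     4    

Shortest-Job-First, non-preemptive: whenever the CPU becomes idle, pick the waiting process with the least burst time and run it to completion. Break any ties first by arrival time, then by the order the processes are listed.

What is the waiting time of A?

Timeline: | C 0-4 | A 4-10 | B 10-18 |
Completion: A=10  B=18  C=4
Turnaround (C−A): A=10  B=18  C=4
Waiting(A) = turnaround − burst = 10 − 6 = 4

4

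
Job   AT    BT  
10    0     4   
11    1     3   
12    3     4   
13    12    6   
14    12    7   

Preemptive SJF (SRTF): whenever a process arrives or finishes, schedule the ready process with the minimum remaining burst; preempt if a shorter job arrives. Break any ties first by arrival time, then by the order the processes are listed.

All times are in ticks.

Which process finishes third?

12

Timeline: | 10 0-4 | 11 4-7 | 12 7-11 | idle 11-12 | 13 12-18 | 14 18-25 |
Completion: 10=4  11=7  12=11  13=18  14=25
Finish order: 10 → 11 → 12 → 13 → 14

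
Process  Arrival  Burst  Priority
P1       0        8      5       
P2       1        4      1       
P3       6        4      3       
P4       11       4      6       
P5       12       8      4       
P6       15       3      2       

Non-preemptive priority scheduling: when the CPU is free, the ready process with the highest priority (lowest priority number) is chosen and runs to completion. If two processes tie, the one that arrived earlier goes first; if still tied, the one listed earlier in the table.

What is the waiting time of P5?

Timeline: | P1 0-8 | P2 8-12 | P3 12-16 | P6 16-19 | P5 19-27 | P4 27-31 |
Completion: P1=8  P2=12  P3=16  P4=31  P5=27  P6=19
Turnaround (C−A): P1=8  P2=11  P3=10  P4=20  P5=15  P6=4
Waiting(P5) = turnaround − burst = 15 − 8 = 7

7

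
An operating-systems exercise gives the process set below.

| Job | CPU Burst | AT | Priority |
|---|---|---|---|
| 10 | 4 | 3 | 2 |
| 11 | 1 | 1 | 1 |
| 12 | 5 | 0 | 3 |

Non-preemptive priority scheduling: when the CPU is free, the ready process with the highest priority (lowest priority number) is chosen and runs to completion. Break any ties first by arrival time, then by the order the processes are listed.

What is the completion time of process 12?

5

Schedule: | 12 0-5 | 11 5-6 | 10 6-10 |
Completion: 10=10  11=6  12=5
Turnaround (C−A): 10=7  11=5  12=5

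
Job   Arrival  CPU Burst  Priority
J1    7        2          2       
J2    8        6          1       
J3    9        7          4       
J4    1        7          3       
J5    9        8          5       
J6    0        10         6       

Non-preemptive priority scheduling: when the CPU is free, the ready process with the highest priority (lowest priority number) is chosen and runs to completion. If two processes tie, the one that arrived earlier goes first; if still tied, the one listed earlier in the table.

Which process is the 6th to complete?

Timeline: | J6 0-10 | J2 10-16 | J1 16-18 | J4 18-25 | J3 25-32 | J5 32-40 |
Completion: J1=18  J2=16  J3=32  J4=25  J5=40  J6=10
Finish order: J6 → J2 → J1 → J4 → J3 → J5

J5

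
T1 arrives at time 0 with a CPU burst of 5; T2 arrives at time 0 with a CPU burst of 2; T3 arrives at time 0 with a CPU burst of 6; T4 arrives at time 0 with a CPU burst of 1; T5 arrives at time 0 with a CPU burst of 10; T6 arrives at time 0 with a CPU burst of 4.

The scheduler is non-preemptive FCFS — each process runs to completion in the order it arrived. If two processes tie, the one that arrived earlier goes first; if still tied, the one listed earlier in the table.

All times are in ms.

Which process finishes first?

Schedule: | T1 0-5 | T2 5-7 | T3 7-13 | T4 13-14 | T5 14-24 | T6 24-28 |
Completion: T1=5  T2=7  T3=13  T4=14  T5=24  T6=28
Turnaround (C−A): T1=5  T2=7  T3=13  T4=14  T5=24  T6=28
Finish order: T1 → T2 → T3 → T4 → T5 → T6

T1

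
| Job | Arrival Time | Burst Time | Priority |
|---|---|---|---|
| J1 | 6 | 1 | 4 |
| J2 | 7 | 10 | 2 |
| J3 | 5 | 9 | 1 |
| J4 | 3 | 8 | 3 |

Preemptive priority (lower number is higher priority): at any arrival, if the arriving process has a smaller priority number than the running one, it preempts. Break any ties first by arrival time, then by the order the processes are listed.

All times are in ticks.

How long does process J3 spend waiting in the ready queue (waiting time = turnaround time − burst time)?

0

Schedule: | idle 0-3 | J4 3-5 | J3 5-14 | J2 14-24 | J4 24-30 | J1 30-31 |
Completion: J1=31  J2=24  J3=14  J4=30
Waiting(J3) = turnaround − burst = 9 − 9 = 0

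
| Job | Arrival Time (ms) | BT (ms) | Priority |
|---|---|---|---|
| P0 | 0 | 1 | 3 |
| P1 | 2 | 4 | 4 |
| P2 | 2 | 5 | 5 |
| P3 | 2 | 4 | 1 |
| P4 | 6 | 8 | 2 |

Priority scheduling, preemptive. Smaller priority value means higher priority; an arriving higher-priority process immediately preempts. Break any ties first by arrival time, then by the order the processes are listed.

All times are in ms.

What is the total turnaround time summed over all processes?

Timeline: | P0 0-1 | idle 1-2 | P3 2-6 | P4 6-14 | P1 14-18 | P2 18-23 |
Completion: P0=1  P1=18  P2=23  P3=6  P4=14
Turnaround = completion − arrival: P0=1, P1=16, P2=21, P3=4, P4=8
Total turnaround = 1 + 16 + 21 + 4 + 8 = 50

50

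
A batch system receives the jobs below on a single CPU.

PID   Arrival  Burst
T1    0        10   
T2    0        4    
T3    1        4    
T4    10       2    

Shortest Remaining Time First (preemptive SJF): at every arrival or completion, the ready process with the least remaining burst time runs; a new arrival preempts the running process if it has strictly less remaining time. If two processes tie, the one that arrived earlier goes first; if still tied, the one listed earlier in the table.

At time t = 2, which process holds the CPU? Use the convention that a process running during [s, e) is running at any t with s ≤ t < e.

T2

Schedule: | T2 0-4 | T3 4-8 | T1 8-10 | T4 10-12 | T1 12-20 |
Completion: T1=20  T2=4  T3=8  T4=12
Turnaround (C−A): T1=20  T2=4  T3=7  T4=2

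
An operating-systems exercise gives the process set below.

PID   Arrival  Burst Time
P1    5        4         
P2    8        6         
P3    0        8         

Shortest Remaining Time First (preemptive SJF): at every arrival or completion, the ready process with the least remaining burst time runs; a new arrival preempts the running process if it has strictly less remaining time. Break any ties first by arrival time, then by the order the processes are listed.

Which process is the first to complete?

Gantt: | P3 0-8 | P1 8-12 | P2 12-18 |
Completion: P1=12  P2=18  P3=8
Turnaround (C−A): P1=7  P2=10  P3=8
Finish order: P3 → P1 → P2

P3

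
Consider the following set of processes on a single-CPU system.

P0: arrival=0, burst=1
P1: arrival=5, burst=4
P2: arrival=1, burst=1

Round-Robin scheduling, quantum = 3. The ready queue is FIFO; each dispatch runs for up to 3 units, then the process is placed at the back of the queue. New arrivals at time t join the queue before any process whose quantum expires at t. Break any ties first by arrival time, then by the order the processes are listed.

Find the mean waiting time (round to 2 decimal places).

Gantt: | P0 0-1 | P2 1-2 | idle 2-5 | P1 5-9 |
Completion: P0=1  P1=9  P2=2
Waiting times: P0=0, P1=0, P2=0
Average waiting = (0+0+0) / 3 = 0/3 = 0.00

0.00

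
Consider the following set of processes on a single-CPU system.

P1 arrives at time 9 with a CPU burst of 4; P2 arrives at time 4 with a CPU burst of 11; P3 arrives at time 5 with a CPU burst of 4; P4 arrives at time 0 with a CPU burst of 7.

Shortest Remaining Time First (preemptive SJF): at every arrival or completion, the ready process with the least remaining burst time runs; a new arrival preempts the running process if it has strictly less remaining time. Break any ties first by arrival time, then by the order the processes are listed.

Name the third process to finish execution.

P1

Schedule: | P4 0-7 | P3 7-11 | P1 11-15 | P2 15-26 |
Completion: P1=15  P2=26  P3=11  P4=7
Turnaround (C−A): P1=6  P2=22  P3=6  P4=7
Finish order: P4 → P3 → P1 → P2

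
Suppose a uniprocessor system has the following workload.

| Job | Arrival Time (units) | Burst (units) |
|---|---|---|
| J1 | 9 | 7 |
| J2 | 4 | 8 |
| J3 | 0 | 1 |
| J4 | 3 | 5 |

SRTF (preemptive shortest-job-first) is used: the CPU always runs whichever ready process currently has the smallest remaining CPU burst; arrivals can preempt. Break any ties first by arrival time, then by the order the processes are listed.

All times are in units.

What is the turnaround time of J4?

Schedule: | J3 0-1 | idle 1-3 | J4 3-8 | J2 8-16 | J1 16-23 |
Completion: J1=23  J2=16  J3=1  J4=8
Turnaround(J4) = completion − arrival = 8 − 3 = 5

5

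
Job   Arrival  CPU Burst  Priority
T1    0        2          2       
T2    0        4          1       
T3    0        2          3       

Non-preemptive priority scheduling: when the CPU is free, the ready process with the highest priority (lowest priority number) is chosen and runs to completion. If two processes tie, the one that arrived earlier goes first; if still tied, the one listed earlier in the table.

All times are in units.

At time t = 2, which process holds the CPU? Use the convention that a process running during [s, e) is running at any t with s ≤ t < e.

Schedule: | T2 0-4 | T1 4-6 | T3 6-8 |
Completion: T1=6  T2=4  T3=8

T2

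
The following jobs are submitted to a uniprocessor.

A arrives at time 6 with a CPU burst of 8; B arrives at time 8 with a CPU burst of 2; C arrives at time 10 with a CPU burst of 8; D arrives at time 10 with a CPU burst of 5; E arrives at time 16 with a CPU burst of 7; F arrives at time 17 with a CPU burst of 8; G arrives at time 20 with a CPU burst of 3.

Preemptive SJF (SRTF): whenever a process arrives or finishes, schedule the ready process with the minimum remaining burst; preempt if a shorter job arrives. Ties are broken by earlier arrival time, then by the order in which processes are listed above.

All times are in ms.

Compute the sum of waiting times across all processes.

59

Gantt: | idle 0-6 | A 6-8 | B 8-10 | D 10-15 | A 15-21 | G 21-24 | E 24-31 | C 31-39 | F 39-47 |
Completion: A=21  B=10  C=39  D=15  E=31  F=47  G=24
Waiting = turnaround − burst: A=7, B=0, C=21, D=0, E=8, F=22, G=1
Total waiting = 7 + 0 + 21 + 0 + 8 + 22 + 1 = 59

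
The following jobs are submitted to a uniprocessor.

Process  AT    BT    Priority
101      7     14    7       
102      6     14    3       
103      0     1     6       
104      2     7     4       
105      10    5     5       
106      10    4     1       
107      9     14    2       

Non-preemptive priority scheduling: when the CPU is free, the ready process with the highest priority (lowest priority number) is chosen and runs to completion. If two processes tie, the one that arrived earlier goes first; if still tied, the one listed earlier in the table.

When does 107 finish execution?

Gantt: | 103 0-1 | idle 1-2 | 104 2-9 | 107 9-23 | 106 23-27 | 102 27-41 | 105 41-46 | 101 46-60 |
Completion: 101=60  102=41  103=1  104=9  105=46  106=27  107=23
Turnaround (C−A): 101=53  102=35  103=1  104=7  105=36  106=17  107=14

23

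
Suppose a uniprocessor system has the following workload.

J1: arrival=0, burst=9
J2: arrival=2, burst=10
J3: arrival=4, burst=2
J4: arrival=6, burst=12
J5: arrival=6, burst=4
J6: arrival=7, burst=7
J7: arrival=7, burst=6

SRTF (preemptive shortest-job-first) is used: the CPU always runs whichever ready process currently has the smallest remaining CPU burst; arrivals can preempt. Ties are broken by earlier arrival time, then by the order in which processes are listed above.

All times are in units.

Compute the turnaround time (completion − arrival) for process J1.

15

Timeline: | J1 0-4 | J3 4-6 | J5 6-10 | J1 10-15 | J7 15-21 | J6 21-28 | J2 28-38 | J4 38-50 |
Completion: J1=15  J2=38  J3=6  J4=50  J5=10  J6=28  J7=21
Turnaround (C−A): J1=15  J2=36  J3=2  J4=44  J5=4  J6=21  J7=14
Turnaround(J1) = completion − arrival = 15 − 0 = 15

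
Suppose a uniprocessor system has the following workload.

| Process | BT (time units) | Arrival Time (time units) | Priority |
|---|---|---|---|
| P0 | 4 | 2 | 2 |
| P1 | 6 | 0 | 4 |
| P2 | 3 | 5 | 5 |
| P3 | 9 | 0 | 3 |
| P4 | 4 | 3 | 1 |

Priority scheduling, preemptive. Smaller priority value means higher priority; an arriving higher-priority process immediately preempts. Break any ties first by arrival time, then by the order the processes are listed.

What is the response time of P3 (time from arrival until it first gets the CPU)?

Gantt: | P3 0-2 | P0 2-3 | P4 3-7 | P0 7-10 | P3 10-17 | P1 17-23 | P2 23-26 |
Completion: P0=10  P1=23  P2=26  P3=17  P4=7
Turnaround (C−A): P0=8  P1=23  P2=21  P3=17  P4=4
Response(P3) = first start − arrival = 0 − 0 = 0

0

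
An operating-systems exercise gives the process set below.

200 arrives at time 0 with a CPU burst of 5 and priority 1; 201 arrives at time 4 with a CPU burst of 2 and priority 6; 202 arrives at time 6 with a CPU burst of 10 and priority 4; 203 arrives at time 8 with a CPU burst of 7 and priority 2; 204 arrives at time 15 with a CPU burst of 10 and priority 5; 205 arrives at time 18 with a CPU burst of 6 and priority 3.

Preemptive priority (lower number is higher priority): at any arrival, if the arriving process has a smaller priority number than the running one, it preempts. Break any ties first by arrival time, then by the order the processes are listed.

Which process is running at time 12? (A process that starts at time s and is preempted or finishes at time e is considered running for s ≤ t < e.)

Gantt: | 200 0-5 | 201 5-6 | 202 6-8 | 203 8-15 | 202 15-18 | 205 18-24 | 202 24-29 | 204 29-39 | 201 39-40 |
Completion: 200=5  201=40  202=29  203=15  204=39  205=24
Turnaround (C−A): 200=5  201=36  202=23  203=7  204=24  205=6

203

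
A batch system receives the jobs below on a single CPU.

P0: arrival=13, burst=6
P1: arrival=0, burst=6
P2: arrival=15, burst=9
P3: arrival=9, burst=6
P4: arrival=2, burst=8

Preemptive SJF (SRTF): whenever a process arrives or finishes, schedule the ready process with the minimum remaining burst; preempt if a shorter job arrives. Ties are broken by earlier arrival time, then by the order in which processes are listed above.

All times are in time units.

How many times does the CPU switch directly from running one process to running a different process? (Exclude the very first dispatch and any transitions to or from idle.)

4

Schedule: | P1 0-6 | P4 6-14 | P3 14-20 | P0 20-26 | P2 26-35 |
Completion: P0=26  P1=6  P2=35  P3=20  P4=14
Turnaround (C−A): P0=13  P1=6  P2=20  P3=11  P4=12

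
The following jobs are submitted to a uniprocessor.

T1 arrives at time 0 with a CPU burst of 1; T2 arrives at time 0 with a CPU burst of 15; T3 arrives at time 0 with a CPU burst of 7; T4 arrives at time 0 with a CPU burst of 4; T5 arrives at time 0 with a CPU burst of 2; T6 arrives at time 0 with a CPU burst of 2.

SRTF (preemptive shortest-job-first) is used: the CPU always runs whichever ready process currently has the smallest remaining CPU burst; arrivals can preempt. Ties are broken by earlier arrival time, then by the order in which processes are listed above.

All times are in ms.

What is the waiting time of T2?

16

Gantt: | T1 0-1 | T5 1-3 | T6 3-5 | T4 5-9 | T3 9-16 | T2 16-31 |
Completion: T1=1  T2=31  T3=16  T4=9  T5=3  T6=5
Waiting(T2) = turnaround − burst = 31 − 15 = 16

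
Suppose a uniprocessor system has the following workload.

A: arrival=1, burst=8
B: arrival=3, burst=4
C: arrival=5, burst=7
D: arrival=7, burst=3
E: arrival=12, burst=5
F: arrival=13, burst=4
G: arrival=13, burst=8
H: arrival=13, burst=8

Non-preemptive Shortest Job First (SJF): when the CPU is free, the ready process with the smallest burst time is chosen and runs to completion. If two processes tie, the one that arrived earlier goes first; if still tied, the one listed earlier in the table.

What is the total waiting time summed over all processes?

88

Schedule: | idle 0-1 | A 1-9 | D 9-12 | B 12-16 | F 16-20 | E 20-25 | C 25-32 | G 32-40 | H 40-48 |
Completion: A=9  B=16  C=32  D=12  E=25  F=20  G=40  H=48
Turnaround (C−A): A=8  B=13  C=27  D=5  E=13  F=7  G=27  H=35
Waiting = turnaround − burst: A=0, B=9, C=20, D=2, E=8, F=3, G=19, H=27
Total waiting = 0 + 9 + 20 + 2 + 8 + 3 + 19 + 27 = 88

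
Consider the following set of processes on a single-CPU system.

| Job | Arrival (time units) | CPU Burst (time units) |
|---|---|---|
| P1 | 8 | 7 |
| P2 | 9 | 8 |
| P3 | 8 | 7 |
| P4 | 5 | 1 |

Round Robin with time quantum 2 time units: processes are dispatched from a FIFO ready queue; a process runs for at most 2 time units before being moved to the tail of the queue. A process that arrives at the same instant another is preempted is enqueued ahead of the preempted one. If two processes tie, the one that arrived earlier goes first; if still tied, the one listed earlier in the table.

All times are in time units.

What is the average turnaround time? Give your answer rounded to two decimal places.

Schedule: | idle 0-5 | P4 5-6 | idle 6-8 | P1 8-10 | P3 10-12 | P2 12-14 | P1 14-16 | P3 16-18 | P2 18-20 | P1 20-22 | P3 22-24 | P2 24-26 | P1 26-27 | P3 27-28 | P2 28-30 |
Completion: P1=27  P2=30  P3=28  P4=6
Turnaround times: P1=19, P2=21, P3=20, P4=1
Average turnaround = (19+21+20+1) / 4 = 61/4 = 15.25

15.25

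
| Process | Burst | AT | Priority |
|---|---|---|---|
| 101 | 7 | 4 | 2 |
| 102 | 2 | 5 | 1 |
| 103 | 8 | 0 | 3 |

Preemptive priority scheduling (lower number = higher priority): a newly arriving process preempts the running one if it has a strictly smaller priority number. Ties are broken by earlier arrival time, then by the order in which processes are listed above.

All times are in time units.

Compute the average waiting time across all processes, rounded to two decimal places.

3.67

Gantt: | 103 0-4 | 101 4-5 | 102 5-7 | 101 7-13 | 103 13-17 |
Completion: 101=13  102=7  103=17
Turnaround (C−A): 101=9  102=2  103=17
Waiting times: 101=2, 102=0, 103=9
Average waiting = (2+0+9) / 3 = 11/3 = 3.67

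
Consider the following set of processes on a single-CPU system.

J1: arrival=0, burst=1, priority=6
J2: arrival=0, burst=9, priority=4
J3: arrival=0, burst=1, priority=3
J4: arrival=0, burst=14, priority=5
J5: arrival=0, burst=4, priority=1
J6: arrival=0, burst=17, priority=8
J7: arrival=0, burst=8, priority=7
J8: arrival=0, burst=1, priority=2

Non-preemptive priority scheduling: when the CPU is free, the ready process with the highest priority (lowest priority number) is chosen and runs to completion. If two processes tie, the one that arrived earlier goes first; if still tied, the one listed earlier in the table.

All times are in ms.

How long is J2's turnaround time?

Schedule: | J5 0-4 | J8 4-5 | J3 5-6 | J2 6-15 | J4 15-29 | J1 29-30 | J7 30-38 | J6 38-55 |
Completion: J1=30  J2=15  J3=6  J4=29  J5=4  J6=55  J7=38  J8=5
Turnaround(J2) = completion − arrival = 15 − 0 = 15

15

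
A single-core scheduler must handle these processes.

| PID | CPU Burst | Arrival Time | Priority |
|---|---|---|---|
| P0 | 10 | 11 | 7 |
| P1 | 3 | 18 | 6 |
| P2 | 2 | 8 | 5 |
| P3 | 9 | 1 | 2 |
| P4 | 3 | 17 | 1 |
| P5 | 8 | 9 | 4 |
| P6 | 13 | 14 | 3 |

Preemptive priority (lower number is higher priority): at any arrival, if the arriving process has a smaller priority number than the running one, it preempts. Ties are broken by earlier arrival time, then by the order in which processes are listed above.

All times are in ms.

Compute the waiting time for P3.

Gantt: | idle 0-1 | P3 1-10 | P5 10-14 | P6 14-17 | P4 17-20 | P6 20-30 | P5 30-34 | P2 34-36 | P1 36-39 | P0 39-49 |
Completion: P0=49  P1=39  P2=36  P3=10  P4=20  P5=34  P6=30
Turnaround (C−A): P0=38  P1=21  P2=28  P3=9  P4=3  P5=25  P6=16
Waiting(P3) = turnaround − burst = 9 − 9 = 0

0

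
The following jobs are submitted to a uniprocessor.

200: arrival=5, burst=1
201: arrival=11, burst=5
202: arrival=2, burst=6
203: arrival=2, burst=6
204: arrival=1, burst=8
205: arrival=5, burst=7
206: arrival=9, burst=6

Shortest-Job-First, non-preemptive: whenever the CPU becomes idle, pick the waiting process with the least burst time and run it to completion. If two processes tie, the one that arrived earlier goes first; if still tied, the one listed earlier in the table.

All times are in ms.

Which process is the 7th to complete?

205

Gantt: | idle 0-1 | 204 1-9 | 200 9-10 | 202 10-16 | 201 16-21 | 203 21-27 | 206 27-33 | 205 33-40 |
Completion: 200=10  201=21  202=16  203=27  204=9  205=40  206=33
Finish order: 204 → 200 → 202 → 201 → 203 → 206 → 205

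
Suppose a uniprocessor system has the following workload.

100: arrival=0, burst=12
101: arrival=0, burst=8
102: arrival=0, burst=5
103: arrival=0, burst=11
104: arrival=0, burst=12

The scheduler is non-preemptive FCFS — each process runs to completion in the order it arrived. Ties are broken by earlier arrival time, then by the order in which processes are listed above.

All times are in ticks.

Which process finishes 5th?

Gantt: | 100 0-12 | 101 12-20 | 102 20-25 | 103 25-36 | 104 36-48 |
Completion: 100=12  101=20  102=25  103=36  104=48
Turnaround (C−A): 100=12  101=20  102=25  103=36  104=48
Finish order: 100 → 101 → 102 → 103 → 104

104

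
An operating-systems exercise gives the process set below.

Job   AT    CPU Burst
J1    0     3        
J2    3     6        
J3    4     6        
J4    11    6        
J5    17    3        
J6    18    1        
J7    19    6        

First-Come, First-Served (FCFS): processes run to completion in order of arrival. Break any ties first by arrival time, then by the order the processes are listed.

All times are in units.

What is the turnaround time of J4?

Schedule: | J1 0-3 | J2 3-9 | J3 9-15 | J4 15-21 | J5 21-24 | J6 24-25 | J7 25-31 |
Completion: J1=3  J2=9  J3=15  J4=21  J5=24  J6=25  J7=31
Turnaround (C−A): J1=3  J2=6  J3=11  J4=10  J5=7  J6=7  J7=12
Turnaround(J4) = completion − arrival = 21 − 11 = 10

10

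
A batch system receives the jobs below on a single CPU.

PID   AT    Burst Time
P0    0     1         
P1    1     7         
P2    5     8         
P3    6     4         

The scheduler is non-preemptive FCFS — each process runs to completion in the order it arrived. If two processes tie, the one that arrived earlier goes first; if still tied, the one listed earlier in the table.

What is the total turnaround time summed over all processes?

33

Gantt: | P0 0-1 | P1 1-8 | P2 8-16 | P3 16-20 |
Completion: P0=1  P1=8  P2=16  P3=20
Turnaround = completion − arrival: P0=1, P1=7, P2=11, P3=14
Total turnaround = 1 + 7 + 11 + 14 = 33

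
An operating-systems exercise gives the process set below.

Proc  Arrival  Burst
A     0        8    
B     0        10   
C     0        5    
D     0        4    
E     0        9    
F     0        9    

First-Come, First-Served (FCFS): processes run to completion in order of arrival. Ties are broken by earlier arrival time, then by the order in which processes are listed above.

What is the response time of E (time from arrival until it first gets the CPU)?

27

Schedule: | A 0-8 | B 8-18 | C 18-23 | D 23-27 | E 27-36 | F 36-45 |
Completion: A=8  B=18  C=23  D=27  E=36  F=45
Turnaround (C−A): A=8  B=18  C=23  D=27  E=36  F=45
Response(E) = first start − arrival = 27 − 0 = 27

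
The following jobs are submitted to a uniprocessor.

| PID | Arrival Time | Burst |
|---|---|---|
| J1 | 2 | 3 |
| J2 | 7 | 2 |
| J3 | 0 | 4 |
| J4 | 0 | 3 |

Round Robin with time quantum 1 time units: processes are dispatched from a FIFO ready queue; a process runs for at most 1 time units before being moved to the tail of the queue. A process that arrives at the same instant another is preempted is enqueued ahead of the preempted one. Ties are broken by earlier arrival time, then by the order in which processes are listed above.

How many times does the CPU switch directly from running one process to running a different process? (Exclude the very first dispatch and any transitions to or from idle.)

11

Gantt: | J3 0-1 | J4 1-2 | J3 2-3 | J1 3-4 | J4 4-5 | J3 5-6 | J1 6-7 | J4 7-8 | J3 8-9 | J2 9-10 | J1 10-11 | J2 11-12 |
Completion: J1=11  J2=12  J3=9  J4=8
Turnaround (C−A): J1=9  J2=5  J3=9  J4=8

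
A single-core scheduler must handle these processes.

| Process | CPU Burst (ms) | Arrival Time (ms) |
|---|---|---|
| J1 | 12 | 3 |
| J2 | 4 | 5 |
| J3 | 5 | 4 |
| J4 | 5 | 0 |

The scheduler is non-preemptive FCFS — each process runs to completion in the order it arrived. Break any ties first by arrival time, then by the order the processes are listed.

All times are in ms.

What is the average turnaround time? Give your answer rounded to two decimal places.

14.50

Timeline: | J4 0-5 | J1 5-17 | J3 17-22 | J2 22-26 |
Completion: J1=17  J2=26  J3=22  J4=5
Turnaround times: J1=14, J2=21, J3=18, J4=5
Average turnaround = (14+21+18+5) / 4 = 58/4 = 14.50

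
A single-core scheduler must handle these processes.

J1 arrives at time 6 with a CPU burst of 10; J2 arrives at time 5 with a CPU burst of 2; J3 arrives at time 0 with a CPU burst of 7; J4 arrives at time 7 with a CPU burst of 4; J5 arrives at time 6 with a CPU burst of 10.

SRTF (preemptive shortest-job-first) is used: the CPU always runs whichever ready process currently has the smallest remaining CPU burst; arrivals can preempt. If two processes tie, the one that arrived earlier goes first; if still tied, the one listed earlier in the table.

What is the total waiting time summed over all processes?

Schedule: | J3 0-7 | J2 7-9 | J4 9-13 | J1 13-23 | J5 23-33 |
Completion: J1=23  J2=9  J3=7  J4=13  J5=33
Waiting = turnaround − burst: J1=7, J2=2, J3=0, J4=2, J5=17
Total waiting = 7 + 2 + 0 + 2 + 17 = 28

28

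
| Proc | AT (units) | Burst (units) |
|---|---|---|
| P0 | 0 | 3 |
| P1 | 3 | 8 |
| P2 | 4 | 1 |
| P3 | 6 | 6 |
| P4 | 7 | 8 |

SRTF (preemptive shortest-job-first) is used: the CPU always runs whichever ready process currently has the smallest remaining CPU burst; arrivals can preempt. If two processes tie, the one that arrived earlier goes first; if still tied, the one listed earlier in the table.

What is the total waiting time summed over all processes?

Schedule: | P0 0-3 | P1 3-4 | P2 4-5 | P1 5-12 | P3 12-18 | P4 18-26 |
Completion: P0=3  P1=12  P2=5  P3=18  P4=26
Turnaround (C−A): P0=3  P1=9  P2=1  P3=12  P4=19
Waiting = turnaround − burst: P0=0, P1=1, P2=0, P3=6, P4=11
Total waiting = 0 + 1 + 0 + 6 + 11 = 18

18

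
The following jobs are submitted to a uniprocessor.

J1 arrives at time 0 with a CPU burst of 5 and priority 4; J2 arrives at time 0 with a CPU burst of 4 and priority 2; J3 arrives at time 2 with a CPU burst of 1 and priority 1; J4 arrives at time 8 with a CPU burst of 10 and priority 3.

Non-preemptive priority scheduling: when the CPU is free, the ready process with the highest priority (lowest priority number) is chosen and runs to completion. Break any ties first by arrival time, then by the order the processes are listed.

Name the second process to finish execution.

J3

Gantt: | J2 0-4 | J3 4-5 | J1 5-10 | J4 10-20 |
Completion: J1=10  J2=4  J3=5  J4=20
Turnaround (C−A): J1=10  J2=4  J3=3  J4=12
Finish order: J2 → J3 → J1 → J4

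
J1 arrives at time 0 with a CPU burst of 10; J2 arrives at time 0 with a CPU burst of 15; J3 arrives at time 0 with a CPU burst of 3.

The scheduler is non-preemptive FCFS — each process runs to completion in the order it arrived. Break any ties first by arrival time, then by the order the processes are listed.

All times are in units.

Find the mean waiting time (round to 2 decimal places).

Gantt: | J1 0-10 | J2 10-25 | J3 25-28 |
Completion: J1=10  J2=25  J3=28
Turnaround (C−A): J1=10  J2=25  J3=28
Waiting times: J1=0, J2=10, J3=25
Average waiting = (0+10+25) / 3 = 35/3 = 11.67

11.67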